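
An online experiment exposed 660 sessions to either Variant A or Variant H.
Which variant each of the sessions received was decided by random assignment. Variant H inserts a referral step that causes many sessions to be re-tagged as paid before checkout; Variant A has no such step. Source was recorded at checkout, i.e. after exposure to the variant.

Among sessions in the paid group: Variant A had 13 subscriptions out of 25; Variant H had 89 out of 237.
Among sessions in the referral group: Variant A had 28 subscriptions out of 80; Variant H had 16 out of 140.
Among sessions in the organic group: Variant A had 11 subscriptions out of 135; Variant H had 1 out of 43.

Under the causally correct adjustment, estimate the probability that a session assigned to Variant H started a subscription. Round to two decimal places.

Traffic source lies on the pathway variant → traffic source → outcome, so adjusting for it blocks the indirect effect. For the total causal effect of variant, use the unadjusted pooled rates.
So P(outcome | do(Variant H)) is just the pooled rate for Variant H: 106/420 = 0.252.

0.25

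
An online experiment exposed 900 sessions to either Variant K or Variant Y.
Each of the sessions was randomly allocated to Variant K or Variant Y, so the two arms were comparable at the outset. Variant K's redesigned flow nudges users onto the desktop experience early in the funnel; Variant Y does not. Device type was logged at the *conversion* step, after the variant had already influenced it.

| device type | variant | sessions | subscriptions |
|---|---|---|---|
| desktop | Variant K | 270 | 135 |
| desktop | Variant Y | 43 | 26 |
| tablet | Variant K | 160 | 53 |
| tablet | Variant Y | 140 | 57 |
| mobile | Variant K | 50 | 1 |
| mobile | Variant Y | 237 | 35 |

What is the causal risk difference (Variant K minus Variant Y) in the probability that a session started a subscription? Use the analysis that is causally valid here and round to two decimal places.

The device type-specific comparison favours Variant Y throughout, but the pooled figures favour Variant K. The question is whether to condition on device type.
Device type lies on the pathway variant → device type → outcome, so adjusting for it blocks the indirect effect. For the total causal effect of variant, use the unadjusted pooled rates.
The causal difference is the pooled difference: 0.394 − 0.281 = +0.113.

+0.11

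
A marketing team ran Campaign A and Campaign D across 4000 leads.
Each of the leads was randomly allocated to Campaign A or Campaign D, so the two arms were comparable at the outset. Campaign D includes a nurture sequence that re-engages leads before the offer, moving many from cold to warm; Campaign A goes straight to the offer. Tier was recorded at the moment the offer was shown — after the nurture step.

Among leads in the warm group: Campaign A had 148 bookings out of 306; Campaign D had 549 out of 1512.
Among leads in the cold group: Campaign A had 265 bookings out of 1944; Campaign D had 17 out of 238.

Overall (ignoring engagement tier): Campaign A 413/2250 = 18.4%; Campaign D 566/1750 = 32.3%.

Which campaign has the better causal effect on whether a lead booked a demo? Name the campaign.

Campaign A is higher inside every engagement tier stratum but Campaign D is higher in aggregate. Whether to stratify depends on how engagement tier relates to the campaign.
Engagement tier here is a post-treatment variable shaped by the campaign; conditioning on it would introduce bias rather than remove it. The overall comparison is the causal one.
Pooled: Campaign A 18.4% vs Campaign D 32.3%; Campaign D is higher overall.

Campaign D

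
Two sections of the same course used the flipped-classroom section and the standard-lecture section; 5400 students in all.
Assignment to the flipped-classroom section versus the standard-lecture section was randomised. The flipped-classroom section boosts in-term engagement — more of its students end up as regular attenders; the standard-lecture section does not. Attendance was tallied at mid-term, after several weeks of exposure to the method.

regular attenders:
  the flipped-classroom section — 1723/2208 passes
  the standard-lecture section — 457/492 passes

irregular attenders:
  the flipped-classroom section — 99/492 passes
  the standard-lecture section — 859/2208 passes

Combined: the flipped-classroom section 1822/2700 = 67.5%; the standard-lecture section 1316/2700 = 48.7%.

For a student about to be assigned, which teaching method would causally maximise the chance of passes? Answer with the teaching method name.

Mid-term attendance is recorded after the teaching method and is itself shifted by it — it sits on the causal path from teaching method to outcome. Conditioning on a mediator would strip out part of the effect we want; the pooled comparison gives the total causal effect.
Pooled: the flipped-classroom section 67.5% vs the standard-lecture section 48.7%; the flipped-classroom section is higher overall.

the flipped-classroom section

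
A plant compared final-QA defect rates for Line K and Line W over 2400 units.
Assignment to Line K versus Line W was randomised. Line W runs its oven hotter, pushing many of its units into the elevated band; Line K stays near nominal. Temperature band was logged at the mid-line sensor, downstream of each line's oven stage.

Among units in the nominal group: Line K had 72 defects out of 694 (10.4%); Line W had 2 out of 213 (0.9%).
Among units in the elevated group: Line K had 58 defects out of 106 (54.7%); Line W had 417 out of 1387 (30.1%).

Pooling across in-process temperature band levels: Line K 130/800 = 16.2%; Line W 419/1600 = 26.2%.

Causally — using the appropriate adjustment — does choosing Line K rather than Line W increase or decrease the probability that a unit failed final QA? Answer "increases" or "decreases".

decreases

Line W is lower inside every in-process temperature band stratum but Line K is lower in aggregate. Whether to stratify depends on how in-process temperature band relates to the line.
In-process temperature band lies on the pathway line → in-process temperature band → outcome, so adjusting for it blocks the indirect effect. For the total causal effect of line, use the unadjusted pooled rates.
Pooled: Line K 16.2% vs Line W 26.2%; Line K is lower overall.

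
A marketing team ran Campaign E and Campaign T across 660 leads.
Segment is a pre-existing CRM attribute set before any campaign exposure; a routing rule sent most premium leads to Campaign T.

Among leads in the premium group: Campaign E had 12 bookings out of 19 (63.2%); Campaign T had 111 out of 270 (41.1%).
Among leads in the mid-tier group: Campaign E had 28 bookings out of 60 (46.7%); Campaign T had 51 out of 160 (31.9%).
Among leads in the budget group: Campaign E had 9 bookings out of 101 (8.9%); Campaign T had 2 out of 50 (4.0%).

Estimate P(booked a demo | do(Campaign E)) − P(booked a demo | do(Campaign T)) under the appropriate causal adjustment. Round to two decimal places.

Campaign E is higher inside every customer segment stratum but Campaign T is higher in aggregate. Whether to stratify depends on how customer segment relates to the campaign.
Customer segment differs across campaigns for reasons unrelated to any effect of the campaign itself, and it separately predicts the outcome — a classic confounder. We must compare within customer segment levels.
Adjusting over the population distribution of customer segment: 0.438·(0.632−0.411) + 0.333·(0.467−0.319) + 0.229·(0.089−0.040) = +0.157.

+0.16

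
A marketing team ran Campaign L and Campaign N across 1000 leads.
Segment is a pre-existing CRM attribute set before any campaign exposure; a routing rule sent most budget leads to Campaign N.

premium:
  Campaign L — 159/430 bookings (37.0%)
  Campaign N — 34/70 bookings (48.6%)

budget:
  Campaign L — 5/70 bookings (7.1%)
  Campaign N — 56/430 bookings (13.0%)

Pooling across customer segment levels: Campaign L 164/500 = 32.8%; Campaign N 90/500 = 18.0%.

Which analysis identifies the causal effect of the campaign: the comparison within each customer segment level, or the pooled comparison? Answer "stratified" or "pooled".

The customer segment-specific comparison favours Campaign N throughout, but the pooled figures favour Campaign L. The question is whether to condition on customer segment.
The imbalance in customer segment arose from how leads were allocated, not from anything the campaign did; and customer segment independently affects the outcome. The pooled gap is confounded — condition on customer segment.
Within each level — premium: 37.0% vs 48.6%; budget: 7.1% vs 13.0% — Campaign N is higher every time.

stratified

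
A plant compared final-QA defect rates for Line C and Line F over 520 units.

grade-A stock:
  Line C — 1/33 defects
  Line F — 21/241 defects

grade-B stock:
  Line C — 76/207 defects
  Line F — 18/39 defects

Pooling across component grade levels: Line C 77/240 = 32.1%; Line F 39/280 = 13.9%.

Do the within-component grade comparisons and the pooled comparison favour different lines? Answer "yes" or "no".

yes

Within each component grade level (grade-A stock 3.0% vs 8.7%; grade-B stock 36.7% vs 46.2%), Line C has the lower rate every time. Pooled: 32.1% vs 13.9% — Line F has the lower rate overall. The two comparisons disagree.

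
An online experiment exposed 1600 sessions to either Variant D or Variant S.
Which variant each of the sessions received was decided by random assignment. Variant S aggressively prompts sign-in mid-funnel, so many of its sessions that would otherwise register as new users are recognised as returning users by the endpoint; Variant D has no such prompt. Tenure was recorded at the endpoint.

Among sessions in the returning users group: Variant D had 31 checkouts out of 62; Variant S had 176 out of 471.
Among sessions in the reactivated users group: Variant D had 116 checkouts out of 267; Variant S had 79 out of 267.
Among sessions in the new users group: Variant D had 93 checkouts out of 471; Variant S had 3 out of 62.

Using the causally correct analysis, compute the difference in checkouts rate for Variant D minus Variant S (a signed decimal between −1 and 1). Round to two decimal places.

User tenure is downstream of the variant. One should not condition on a consequence of treatment, so the overall rates are the right comparison.
The causal difference is the pooled difference: 0.300 − 0.323 = -0.022.

-0.02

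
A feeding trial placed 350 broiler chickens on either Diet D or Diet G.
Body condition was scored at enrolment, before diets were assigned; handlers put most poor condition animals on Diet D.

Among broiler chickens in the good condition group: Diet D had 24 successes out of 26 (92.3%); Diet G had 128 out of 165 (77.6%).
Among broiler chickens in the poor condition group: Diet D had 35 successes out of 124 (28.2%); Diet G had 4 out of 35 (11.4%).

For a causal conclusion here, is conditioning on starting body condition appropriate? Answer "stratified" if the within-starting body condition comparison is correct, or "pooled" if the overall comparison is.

stratified

Within every starting body condition level Diet D has the higher rate, yet pooled Diet G does — Simpson's reversal.
Starting body condition satisfies the back-door criterion: it is not a descendant of the diet, and it blocks the spurious path from diet to outcome. Adjusting for it (i.e., using the within-starting body condition rates) gives the causal effect.
Within each level — good condition: 92.3% vs 77.6%; poor condition: 28.2% vs 11.4% — Diet D is higher every time.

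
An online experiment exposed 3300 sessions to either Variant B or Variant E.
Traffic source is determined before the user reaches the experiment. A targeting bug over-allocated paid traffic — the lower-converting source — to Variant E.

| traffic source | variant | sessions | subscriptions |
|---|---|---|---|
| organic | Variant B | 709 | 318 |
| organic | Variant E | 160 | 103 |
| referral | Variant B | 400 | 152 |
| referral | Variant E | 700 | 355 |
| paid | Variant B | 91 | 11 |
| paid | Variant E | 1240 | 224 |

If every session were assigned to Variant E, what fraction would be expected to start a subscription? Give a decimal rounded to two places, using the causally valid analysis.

0.41

Within every traffic source level Variant E has the higher rate, yet pooled Variant B does — Simpson's reversal.
Traffic source satisfies the back-door criterion: it is not a descendant of the variant, and it blocks the spurious path from variant to outcome. Adjusting for it (i.e., using the within-traffic source rates) gives the causal effect.
Standardising Variant E to the population traffic source mix: 0.263·103/160 + 0.333·355/700 + 0.403·224/1240 = 0.411.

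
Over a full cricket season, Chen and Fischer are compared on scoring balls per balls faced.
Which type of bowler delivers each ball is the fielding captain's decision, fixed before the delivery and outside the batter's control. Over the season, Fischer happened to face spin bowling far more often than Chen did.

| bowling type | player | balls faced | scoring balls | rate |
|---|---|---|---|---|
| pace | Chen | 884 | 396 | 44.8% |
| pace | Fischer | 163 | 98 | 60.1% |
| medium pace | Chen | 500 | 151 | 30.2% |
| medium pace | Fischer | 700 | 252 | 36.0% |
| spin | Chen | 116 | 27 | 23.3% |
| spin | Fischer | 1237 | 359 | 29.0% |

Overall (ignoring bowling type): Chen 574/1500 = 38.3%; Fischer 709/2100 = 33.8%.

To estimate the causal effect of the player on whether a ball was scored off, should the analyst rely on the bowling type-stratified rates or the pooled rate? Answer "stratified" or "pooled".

stratified

Bowling type differs across players for reasons unrelated to any effect of the player itself, and it separately predicts the outcome — a classic confounder. We must compare within bowling type levels.
Within each level — pace: 44.8% vs 60.1%; medium pace: 30.2% vs 36.0%; spin: 23.3% vs 29.0% — Fischer is higher every time.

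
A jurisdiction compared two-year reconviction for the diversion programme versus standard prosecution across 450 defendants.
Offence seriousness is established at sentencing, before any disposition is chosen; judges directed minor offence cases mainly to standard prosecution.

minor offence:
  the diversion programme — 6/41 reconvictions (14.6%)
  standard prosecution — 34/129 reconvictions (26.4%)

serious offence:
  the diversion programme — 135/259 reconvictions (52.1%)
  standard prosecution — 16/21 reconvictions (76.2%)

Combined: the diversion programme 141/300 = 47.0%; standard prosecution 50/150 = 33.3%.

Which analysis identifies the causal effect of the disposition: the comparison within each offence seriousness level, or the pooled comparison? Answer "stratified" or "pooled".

stratified

The stratified and pooled comparisons disagree (the diversion programme wins within each offence seriousness; standard prosecution wins overall), so the answer turns on the causal role of offence seriousness.
Since offence seriousness is a pre-existing factor (not a product of the disposition) and it affects the outcome on its own, it is a confounder. The stratified rates, not the pooled rate, identify the causal effect.
Within each level — minor offence: 14.6% vs 26.4%; serious offence: 52.1% vs 76.2% — the diversion programme is lower every time.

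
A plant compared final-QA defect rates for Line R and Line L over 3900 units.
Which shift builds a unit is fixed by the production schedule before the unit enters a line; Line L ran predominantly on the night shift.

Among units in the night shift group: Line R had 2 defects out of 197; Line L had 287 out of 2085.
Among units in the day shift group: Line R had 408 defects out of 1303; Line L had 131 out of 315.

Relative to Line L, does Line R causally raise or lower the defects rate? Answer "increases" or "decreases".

Nothing the line does changes shift; the imbalance is an allocation artefact. With shift also predicting the outcome, the pooled figure is confounded, and the within-stratum comparison is the causal one.
Within each level — night shift: 1.0% vs 13.8%; day shift: 31.3% vs 41.6% — Line R is lower every time.

decreases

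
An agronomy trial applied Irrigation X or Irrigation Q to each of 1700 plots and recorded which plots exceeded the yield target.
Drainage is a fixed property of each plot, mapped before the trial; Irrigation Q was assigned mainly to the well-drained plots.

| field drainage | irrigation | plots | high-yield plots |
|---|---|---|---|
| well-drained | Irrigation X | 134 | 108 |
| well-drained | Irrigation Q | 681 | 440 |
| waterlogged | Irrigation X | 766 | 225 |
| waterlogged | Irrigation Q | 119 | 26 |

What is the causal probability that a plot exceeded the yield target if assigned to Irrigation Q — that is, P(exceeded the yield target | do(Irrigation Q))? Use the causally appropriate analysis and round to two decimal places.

Irrigation X is higher inside every field drainage stratum but Irrigation Q is higher in aggregate. Whether to stratify depends on how field drainage relates to the irrigation.
Field drainage is set before the irrigation has any effect — it is not caused by the irrigation — and it independently drives the outcome. That makes it a confounder, so the causal comparison is within field drainage levels.
Standardising Irrigation Q to the population field drainage mix: 0.479·440/681 + 0.521·26/119 = 0.423.

0.42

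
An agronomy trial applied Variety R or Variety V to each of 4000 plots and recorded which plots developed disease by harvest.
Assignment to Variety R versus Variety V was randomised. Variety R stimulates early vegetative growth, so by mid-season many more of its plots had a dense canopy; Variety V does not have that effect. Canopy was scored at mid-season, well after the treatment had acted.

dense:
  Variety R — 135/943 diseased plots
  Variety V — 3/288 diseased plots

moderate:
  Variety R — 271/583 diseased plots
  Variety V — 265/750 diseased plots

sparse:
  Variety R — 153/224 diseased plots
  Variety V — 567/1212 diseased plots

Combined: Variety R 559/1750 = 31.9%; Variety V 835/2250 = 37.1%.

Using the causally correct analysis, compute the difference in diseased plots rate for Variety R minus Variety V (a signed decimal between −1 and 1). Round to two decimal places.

-0.05

Mid-season canopy here is a post-treatment variable shaped by the variety; conditioning on it would introduce bias rather than remove it. The overall comparison is the causal one.
The causal difference is the pooled difference: 0.319 − 0.371 = -0.052.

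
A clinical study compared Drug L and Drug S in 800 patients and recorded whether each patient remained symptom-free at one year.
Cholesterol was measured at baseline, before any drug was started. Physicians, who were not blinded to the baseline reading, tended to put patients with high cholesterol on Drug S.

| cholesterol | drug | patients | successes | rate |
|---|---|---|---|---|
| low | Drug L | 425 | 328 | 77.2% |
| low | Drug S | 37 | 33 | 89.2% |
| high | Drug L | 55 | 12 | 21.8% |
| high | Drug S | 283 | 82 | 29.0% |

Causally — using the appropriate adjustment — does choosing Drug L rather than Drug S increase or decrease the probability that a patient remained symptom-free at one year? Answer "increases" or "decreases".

decreases

The imbalance in cholesterol arose from how patients were allocated, not from anything the drug did; and cholesterol independently affects the outcome. The pooled gap is confounded — condition on cholesterol.
Within each level — low: 77.2% vs 89.2%; high: 21.8% vs 29.0% — Drug S is higher every time.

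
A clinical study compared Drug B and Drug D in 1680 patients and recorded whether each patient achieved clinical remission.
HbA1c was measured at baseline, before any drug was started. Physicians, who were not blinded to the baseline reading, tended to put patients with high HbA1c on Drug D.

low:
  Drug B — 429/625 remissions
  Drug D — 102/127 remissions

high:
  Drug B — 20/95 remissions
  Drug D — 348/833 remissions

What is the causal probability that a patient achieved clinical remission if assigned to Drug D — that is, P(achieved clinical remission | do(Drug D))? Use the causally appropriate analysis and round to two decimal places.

Drug D is higher inside every HbA1c stratum but Drug B is higher in aggregate. Whether to stratify depends on how HbA1c relates to the drug.
Here HbA1c is a common cause — it drives both which drug a case falls under and the outcome. The crude comparison mixes populations; the stratum-specific rates are the causally relevant ones.
Standardising Drug D to the population HbA1c mix: 0.448·102/127 + 0.552·348/833 = 0.590.

0.59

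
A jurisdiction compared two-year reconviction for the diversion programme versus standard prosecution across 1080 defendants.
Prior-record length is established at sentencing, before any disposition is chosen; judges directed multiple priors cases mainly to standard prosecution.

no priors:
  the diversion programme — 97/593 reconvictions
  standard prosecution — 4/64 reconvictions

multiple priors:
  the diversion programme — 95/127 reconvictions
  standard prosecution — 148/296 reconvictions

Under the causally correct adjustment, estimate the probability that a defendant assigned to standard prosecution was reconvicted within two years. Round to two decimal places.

0.23

Nothing the disposition does changes prior-record length; the imbalance is an allocation artefact. With prior-record length also predicting the outcome, the pooled figure is confounded, and the within-stratum comparison is the causal one.
Standardising standard prosecution to the population prior-record length mix: 0.608·4/64 + 0.392·148/296 = 0.234.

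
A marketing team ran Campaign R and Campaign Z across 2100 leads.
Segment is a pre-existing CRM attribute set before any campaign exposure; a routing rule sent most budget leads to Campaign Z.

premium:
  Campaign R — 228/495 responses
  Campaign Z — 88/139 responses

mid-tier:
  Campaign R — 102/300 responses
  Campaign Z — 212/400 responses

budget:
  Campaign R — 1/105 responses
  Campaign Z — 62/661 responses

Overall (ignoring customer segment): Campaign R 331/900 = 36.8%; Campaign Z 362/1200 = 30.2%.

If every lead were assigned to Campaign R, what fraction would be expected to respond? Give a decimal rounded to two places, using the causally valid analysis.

The customer segment-specific comparison favours Campaign Z throughout, but the pooled figures favour Campaign R. The question is whether to condition on customer segment.
Customer segment is set before the campaign has any effect — it is not caused by the campaign — and it independently drives the outcome. That makes it a confounder, so the causal comparison is within customer segment levels.
Standardising Campaign R to the population customer segment mix: 0.302·228/495 + 0.333·102/300 + 0.365·1/105 = 0.256.

0.26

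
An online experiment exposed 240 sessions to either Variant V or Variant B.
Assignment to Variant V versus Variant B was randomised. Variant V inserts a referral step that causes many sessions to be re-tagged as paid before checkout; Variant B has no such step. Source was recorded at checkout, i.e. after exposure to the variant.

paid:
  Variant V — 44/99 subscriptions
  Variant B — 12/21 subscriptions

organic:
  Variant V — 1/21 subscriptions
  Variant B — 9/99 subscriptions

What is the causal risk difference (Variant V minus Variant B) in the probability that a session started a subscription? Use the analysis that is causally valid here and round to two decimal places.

Traffic source is downstream of the variant. One should not condition on a consequence of treatment, so the overall rates are the right comparison.
The causal difference is the pooled difference: 0.375 − 0.175 = +0.200.

+0.20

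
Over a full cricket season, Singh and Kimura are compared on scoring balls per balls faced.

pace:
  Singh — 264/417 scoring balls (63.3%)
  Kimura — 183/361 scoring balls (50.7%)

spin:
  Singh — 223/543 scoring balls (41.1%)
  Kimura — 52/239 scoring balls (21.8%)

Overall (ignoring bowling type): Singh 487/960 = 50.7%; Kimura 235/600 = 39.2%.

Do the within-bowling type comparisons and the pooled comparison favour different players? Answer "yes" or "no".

no

Within each bowling type level (pace 63.3% vs 50.7%; spin 41.1% vs 21.8%), Singh has the higher rate every time. Pooled: 50.7% vs 39.2% — Singh has the higher rate overall. They agree.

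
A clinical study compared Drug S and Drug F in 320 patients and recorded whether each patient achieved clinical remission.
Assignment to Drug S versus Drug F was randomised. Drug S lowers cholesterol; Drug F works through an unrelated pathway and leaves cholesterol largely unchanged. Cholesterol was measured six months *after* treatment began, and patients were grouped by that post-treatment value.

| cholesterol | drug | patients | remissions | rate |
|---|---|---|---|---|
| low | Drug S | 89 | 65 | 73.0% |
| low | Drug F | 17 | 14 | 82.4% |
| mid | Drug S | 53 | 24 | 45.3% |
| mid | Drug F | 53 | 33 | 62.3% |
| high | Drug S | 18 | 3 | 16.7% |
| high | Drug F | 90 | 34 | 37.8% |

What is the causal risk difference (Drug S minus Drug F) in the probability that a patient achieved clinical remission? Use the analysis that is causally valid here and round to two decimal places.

+0.07

Because the drug influences cholesterol, cholesterol is a post-treatment mediator, not a confounder. Stratifying on it would bias the estimate; the causal effect is the crude pooled difference.
The causal difference is the pooled difference: 0.575 − 0.506 = +0.069.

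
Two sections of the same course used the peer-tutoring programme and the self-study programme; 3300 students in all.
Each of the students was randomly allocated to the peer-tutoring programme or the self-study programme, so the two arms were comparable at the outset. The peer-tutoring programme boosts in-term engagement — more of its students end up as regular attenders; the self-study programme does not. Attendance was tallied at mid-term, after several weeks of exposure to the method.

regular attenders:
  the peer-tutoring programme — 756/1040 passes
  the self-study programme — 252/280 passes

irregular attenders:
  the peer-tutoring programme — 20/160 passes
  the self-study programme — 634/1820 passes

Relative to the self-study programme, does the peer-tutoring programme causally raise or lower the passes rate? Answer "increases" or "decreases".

Stratifying would compare teaching methods among students the teaching methods themselves sorted into mid-term attendance groups — a form of selection on an intermediate. The unconditioned pooled rates give the total causal effect.
Pooled: the peer-tutoring programme 64.7% vs the self-study programme 42.2%; the peer-tutoring programme is higher overall.

increases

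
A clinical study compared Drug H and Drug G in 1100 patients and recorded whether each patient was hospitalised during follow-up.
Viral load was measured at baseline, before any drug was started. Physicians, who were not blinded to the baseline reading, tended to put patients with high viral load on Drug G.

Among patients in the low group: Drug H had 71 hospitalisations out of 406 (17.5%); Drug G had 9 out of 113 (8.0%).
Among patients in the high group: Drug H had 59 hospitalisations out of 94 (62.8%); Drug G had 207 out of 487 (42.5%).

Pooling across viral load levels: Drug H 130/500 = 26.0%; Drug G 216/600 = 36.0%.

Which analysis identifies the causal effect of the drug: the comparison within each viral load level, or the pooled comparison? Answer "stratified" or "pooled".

stratified

Viral load is set before the drug has any effect — it is not caused by the drug — and it independently drives the outcome. That makes it a confounder, so the causal comparison is within viral load levels.
Within each level — low: 17.5% vs 8.0%; high: 62.8% vs 42.5% — Drug G is lower every time.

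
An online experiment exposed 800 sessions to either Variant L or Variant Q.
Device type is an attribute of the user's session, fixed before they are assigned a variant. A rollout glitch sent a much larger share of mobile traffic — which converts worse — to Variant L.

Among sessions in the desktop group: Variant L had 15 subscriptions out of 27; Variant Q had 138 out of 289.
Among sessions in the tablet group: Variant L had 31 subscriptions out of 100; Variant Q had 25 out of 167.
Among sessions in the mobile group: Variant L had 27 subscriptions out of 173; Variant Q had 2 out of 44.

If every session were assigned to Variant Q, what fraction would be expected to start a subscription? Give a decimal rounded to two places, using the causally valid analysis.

0.25

The device type-specific comparison favours Variant L throughout, but the pooled figures favour Variant Q. The question is whether to condition on device type.
Device type differs across variants for reasons unrelated to any effect of the variant itself, and it separately predicts the outcome — a classic confounder. We must compare within device type levels.
Standardising Variant Q to the population device type mix: 0.395·138/289 + 0.334·25/167 + 0.271·2/44 = 0.251.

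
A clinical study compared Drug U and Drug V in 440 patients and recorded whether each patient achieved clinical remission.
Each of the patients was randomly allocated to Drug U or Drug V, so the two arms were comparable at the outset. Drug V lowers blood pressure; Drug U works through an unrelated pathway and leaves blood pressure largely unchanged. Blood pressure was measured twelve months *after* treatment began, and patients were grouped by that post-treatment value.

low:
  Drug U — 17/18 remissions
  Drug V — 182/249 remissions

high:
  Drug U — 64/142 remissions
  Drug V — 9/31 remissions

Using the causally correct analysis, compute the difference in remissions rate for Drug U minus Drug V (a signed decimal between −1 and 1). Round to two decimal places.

-0.18

Stratifying would compare drugs among patients the drugs themselves sorted into blood pressure groups — a form of selection on an intermediate. The unconditioned pooled rates give the total causal effect.
The causal difference is the pooled difference: 0.506 − 0.682 = -0.176.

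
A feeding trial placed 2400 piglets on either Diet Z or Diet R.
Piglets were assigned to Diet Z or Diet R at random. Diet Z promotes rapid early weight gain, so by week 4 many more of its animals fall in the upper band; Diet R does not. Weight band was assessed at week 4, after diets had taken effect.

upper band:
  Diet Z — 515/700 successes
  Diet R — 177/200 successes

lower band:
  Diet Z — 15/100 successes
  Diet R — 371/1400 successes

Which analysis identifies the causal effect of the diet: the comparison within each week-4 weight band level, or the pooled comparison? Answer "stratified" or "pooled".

The distribution of week-4 weight band is itself part of what the diet does — it is an intermediate outcome. Holding it fixed would remove that part of the effect; the total effect is the pooled difference.
Pooled: Diet Z 66.2% vs Diet R 34.2%; Diet Z is higher overall.

pooled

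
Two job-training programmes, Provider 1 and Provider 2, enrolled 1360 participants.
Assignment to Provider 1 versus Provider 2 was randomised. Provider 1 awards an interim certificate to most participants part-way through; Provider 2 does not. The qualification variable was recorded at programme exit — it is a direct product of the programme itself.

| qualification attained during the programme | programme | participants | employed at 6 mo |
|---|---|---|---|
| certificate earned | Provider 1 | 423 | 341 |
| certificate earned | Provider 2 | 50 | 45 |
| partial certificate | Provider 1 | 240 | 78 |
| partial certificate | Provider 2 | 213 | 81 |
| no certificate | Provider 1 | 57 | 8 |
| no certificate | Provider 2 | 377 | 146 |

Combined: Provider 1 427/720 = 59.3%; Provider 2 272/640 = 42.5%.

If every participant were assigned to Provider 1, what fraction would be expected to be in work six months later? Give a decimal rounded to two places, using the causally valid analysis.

0.59

Qualification attained during the programme lies on the pathway programme → qualification attained during the programme → outcome, so adjusting for it blocks the indirect effect. For the total causal effect of programme, use the unadjusted pooled rates.
So P(outcome | do(Provider 1)) is just the pooled rate for Provider 1: 427/720 = 0.593.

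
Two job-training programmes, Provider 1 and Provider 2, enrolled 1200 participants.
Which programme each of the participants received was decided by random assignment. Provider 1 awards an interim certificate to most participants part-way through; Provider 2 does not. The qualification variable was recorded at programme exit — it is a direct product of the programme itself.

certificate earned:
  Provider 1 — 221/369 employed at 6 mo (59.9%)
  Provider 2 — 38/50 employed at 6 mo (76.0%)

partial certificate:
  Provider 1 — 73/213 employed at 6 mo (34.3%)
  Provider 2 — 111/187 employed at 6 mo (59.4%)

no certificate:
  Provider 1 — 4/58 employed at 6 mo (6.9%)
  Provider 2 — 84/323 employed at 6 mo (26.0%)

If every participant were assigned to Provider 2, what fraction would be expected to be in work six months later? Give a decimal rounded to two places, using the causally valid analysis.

0.42

The qualification attained during the programme-specific comparison favours Provider 2 throughout, but the pooled figures favour Provider 1. The question is whether to condition on qualification attained during the programme.
Qualification attained during the programme is downstream of the programme. One should not condition on a consequence of treatment, so the overall rates are the right comparison.
So P(outcome | do(Provider 2)) is just the pooled rate for Provider 2: 233/560 = 0.416.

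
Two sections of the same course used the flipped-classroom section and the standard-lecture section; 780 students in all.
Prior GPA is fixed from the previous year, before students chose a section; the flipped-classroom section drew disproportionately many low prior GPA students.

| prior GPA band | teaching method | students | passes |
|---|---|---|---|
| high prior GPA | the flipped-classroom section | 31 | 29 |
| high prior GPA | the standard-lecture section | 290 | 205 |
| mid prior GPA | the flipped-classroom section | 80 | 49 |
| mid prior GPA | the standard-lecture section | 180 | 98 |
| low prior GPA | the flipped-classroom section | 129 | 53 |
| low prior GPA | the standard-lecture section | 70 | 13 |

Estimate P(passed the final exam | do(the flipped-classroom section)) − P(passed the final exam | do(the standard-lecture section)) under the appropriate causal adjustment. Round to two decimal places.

+0.17

Nothing the teaching method does changes prior GPA band; the imbalance is an allocation artefact. With prior GPA band also predicting the outcome, the pooled figure is confounded, and the within-stratum comparison is the causal one.
Adjusting over the population distribution of prior GPA band: 0.412·(0.935−0.707) + 0.333·(0.613−0.544) + 0.255·(0.411−0.186) = +0.174.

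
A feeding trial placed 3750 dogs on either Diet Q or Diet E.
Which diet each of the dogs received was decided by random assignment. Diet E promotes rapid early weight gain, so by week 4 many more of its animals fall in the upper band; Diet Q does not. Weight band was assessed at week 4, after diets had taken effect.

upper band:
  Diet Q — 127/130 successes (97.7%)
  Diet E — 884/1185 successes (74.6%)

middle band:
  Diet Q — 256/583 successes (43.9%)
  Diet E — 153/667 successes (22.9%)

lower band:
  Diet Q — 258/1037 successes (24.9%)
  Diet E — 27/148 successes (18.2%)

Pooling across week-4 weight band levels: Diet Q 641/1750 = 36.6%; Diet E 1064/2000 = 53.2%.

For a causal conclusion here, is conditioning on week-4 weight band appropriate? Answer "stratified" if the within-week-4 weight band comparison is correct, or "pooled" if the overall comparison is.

pooled

Week-4 weight band here is a post-treatment variable shaped by the diet; conditioning on it would introduce bias rather than remove it. The overall comparison is the causal one.
Pooled: Diet Q 36.6% vs Diet E 53.2%; Diet E is higher overall.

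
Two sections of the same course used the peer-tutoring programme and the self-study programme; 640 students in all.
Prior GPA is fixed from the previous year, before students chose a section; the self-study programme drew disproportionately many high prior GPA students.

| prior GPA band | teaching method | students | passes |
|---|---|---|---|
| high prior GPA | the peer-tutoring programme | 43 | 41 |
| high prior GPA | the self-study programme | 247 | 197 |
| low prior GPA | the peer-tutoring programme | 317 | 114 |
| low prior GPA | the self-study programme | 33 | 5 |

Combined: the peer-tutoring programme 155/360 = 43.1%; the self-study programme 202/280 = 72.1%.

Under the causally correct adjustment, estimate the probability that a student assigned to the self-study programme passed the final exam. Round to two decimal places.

The prior GPA band-specific comparison favours the peer-tutoring programme throughout, but the pooled figures favour the self-study programme. The question is whether to condition on prior GPA band.
Prior GPA band satisfies the back-door criterion: it is not a descendant of the teaching method, and it blocks the spurious path from teaching method to outcome. Adjusting for it (i.e., using the within-prior GPA band rates) gives the causal effect.
Standardising the self-study programme to the population prior GPA band mix: 0.453·197/247 + 0.547·5/33 = 0.444.

0.44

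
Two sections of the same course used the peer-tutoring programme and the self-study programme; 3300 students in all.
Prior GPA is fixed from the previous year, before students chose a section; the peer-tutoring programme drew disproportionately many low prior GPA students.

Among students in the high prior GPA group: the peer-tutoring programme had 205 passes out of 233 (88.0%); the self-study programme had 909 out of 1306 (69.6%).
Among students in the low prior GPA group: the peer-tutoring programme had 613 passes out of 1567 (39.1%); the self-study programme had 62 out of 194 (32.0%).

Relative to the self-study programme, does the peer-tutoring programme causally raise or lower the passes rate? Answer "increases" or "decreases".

Within every prior GPA band level the peer-tutoring programme has the higher rate, yet pooled the self-study programme does — Simpson's reversal.
The imbalance in prior GPA band arose from how students were allocated, not from anything the teaching method did; and prior GPA band independently affects the outcome. The pooled gap is confounded — condition on prior GPA band.
Within each level — high prior GPA: 88.0% vs 69.6%; low prior GPA: 39.1% vs 32.0% — the peer-tutoring programme is higher every time.

increases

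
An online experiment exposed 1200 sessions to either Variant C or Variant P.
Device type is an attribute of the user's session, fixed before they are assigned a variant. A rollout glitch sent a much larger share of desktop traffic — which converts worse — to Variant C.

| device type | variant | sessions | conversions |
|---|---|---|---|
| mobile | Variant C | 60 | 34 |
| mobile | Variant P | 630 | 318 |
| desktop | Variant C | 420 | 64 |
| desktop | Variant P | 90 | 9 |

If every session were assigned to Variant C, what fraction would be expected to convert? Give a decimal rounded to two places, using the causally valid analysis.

0.39

The imbalance in device type arose from how sessions were allocated, not from anything the variant did; and device type independently affects the outcome. The pooled gap is confounded — condition on device type.
Standardising Variant C to the population device type mix: 0.575·34/60 + 0.425·64/420 = 0.391.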